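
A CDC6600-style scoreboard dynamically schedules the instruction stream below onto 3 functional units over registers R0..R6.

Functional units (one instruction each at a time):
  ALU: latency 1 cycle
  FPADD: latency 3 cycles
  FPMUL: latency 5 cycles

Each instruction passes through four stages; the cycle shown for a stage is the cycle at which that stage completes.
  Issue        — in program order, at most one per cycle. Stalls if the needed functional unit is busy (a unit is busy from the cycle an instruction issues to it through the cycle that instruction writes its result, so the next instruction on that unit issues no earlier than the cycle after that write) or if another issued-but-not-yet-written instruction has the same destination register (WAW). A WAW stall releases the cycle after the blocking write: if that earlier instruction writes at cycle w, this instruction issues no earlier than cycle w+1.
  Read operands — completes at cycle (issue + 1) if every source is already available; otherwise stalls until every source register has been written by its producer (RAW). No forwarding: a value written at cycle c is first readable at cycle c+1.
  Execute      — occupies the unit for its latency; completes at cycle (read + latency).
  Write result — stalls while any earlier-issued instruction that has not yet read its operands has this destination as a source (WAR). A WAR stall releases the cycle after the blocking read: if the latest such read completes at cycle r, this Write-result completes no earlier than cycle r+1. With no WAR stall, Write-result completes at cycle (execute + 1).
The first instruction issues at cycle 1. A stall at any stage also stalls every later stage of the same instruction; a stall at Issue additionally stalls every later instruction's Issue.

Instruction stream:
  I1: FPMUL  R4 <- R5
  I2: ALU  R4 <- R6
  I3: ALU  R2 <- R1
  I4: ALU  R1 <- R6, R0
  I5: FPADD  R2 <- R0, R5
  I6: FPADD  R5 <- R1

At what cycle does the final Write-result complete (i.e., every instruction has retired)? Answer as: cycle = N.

cycle = 29

I1: IS=1 RO=2 EX=7 WR=8
I2: IS=9 RO=10 EX=11 WR=12  [WAW R4: wait I1 write@8]
I3: IS=13 RO=14 EX=15 WR=16  [struct: ALU busy until I2 writes@12]
I4: IS=17 RO=18 EX=19 WR=20  [struct: ALU busy until I3 writes@16]
I5: IS=18 RO=19 EX=22 WR=23
I6: IS=24 RO=25 EX=28 WR=29  [struct: FPADD busy until I5 writes@23]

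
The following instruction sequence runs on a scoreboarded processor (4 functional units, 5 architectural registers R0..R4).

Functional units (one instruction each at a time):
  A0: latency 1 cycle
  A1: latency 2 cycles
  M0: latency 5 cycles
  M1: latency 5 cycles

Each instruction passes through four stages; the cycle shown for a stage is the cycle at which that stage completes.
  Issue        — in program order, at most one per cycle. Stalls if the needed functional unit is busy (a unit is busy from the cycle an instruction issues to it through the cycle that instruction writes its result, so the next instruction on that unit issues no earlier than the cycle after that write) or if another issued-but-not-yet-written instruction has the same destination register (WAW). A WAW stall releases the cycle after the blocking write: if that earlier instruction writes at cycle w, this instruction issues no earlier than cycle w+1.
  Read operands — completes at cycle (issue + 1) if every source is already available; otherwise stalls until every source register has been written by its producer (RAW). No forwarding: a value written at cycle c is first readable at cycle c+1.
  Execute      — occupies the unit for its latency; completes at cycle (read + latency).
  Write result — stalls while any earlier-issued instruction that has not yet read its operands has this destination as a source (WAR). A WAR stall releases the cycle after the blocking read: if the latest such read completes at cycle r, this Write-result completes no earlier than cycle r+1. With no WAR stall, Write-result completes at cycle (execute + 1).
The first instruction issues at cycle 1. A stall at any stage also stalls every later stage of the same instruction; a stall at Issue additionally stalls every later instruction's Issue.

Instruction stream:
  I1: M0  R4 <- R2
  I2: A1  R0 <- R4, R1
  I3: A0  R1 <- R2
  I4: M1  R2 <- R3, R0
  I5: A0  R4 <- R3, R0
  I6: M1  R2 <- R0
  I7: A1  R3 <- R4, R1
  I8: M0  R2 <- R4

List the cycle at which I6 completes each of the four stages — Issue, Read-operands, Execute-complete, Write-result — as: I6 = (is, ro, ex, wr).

I6 = (20, 21, 26, 27)

t=1  I1 dispatched to M0
t=2  I1 operands ready; I2 dispatched to A1
t=3  I3 dispatched to A0
t=4  I3 operands ready; I4 dispatched to M1
t=5  I3 complete
t=7  I1 complete
t=8  R4←I1
t=9  I2 operands ready
t=10  R1←I3
t=11  I2 complete; I5 dispatched to A0
t=12  R0←I2
t=13  I4 operands ready; I5 operands ready
t=14  I5 complete
t=15  R4←I5
t=18  I4 complete
t=19  R2←I4
t=20  I6 dispatched to M1
t=21  I6 operands ready; I7 dispatched to A1
t=22  I7 operands ready
t=24  I7 complete
t=25  R3←I7
t=26  I6 complete
t=27  R2←I6
t=28  I8 dispatched to M0
t=29  I8 operands ready
t=34  I8 complete
t=35  R2←I8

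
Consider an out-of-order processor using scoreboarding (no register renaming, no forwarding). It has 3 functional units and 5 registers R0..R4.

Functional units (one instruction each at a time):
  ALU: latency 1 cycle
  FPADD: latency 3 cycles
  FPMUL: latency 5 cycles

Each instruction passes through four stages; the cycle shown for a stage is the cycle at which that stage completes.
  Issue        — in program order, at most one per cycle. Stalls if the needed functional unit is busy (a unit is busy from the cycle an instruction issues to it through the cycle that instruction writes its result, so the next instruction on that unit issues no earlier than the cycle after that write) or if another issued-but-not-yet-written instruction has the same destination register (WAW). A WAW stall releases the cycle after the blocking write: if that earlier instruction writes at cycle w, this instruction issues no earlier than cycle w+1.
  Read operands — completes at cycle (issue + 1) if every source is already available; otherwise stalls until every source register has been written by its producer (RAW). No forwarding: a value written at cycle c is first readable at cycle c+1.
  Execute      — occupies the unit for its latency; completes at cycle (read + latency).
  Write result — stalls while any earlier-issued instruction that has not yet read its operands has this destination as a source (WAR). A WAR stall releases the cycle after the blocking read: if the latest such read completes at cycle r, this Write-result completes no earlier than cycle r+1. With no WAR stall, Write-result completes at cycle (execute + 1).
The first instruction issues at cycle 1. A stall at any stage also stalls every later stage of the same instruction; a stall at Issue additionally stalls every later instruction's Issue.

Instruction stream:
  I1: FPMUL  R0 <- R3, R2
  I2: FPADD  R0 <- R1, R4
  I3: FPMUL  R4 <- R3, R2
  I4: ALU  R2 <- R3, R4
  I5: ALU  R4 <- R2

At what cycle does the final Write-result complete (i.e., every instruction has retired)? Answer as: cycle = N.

cycle = 24

t=1  I1→FPMUL
t=2  I1 RO
t=7  I1 EX
t=8  I1 WR R0
t=9  I2→FPADD
t=10  I2 RO; I3→FPMUL
t=11  I3 RO; I4→ALU
t=13  I2 EX
t=14  I2 WR R0
t=16  I3 EX
t=17  I3 WR R4
t=18  I4 RO
t=19  I4 EX
t=20  I4 WR R2
t=21  I5→ALU
t=22  I5 RO
t=23  I5 EX
t=24  I5 WR R4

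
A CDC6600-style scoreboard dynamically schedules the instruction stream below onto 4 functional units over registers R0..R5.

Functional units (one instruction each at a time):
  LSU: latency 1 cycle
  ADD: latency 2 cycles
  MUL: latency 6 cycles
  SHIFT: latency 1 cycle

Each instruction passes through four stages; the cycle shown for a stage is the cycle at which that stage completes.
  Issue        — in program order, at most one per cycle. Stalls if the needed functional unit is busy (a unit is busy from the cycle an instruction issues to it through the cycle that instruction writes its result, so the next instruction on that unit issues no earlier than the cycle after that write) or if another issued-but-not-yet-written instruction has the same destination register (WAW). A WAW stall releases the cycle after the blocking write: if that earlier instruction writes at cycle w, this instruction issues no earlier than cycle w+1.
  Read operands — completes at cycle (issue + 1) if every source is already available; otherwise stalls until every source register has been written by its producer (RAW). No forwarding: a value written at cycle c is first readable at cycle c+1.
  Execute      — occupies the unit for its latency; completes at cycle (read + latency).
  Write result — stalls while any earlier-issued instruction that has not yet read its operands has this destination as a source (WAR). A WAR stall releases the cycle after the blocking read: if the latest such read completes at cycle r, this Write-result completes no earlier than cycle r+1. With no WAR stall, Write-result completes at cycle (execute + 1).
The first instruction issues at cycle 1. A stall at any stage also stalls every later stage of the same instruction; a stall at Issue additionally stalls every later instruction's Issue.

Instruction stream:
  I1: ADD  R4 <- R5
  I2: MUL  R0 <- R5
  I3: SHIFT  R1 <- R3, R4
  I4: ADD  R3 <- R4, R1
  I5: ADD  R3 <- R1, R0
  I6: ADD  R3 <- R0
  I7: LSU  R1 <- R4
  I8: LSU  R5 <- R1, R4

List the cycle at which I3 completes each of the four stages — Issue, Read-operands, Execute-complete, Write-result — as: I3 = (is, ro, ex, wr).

I3 = (3, 6, 7, 8)

1) issue 1, read 2, done 4, write 5
2) issue 2, read 3, done 9, write 10
3) issue 3, read 6, done 7, write 8  <RAW R4: wait I1 write@5>
4) issue 6, read 9, done 11, write 12  <struct: ADD busy until I1 writes@5 / RAW R1: wait I3 write@8>
5) issue 13, read 14, done 16, write 17  <struct: ADD busy until I4 writes@12>
6) issue 18, read 19, done 21, write 22  <struct: ADD busy until I5 writes@17>
7) issue 19, read 20, done 21, write 22
8) issue 23, read 24, done 25, write 26  <struct: LSU busy until I7 writes@22>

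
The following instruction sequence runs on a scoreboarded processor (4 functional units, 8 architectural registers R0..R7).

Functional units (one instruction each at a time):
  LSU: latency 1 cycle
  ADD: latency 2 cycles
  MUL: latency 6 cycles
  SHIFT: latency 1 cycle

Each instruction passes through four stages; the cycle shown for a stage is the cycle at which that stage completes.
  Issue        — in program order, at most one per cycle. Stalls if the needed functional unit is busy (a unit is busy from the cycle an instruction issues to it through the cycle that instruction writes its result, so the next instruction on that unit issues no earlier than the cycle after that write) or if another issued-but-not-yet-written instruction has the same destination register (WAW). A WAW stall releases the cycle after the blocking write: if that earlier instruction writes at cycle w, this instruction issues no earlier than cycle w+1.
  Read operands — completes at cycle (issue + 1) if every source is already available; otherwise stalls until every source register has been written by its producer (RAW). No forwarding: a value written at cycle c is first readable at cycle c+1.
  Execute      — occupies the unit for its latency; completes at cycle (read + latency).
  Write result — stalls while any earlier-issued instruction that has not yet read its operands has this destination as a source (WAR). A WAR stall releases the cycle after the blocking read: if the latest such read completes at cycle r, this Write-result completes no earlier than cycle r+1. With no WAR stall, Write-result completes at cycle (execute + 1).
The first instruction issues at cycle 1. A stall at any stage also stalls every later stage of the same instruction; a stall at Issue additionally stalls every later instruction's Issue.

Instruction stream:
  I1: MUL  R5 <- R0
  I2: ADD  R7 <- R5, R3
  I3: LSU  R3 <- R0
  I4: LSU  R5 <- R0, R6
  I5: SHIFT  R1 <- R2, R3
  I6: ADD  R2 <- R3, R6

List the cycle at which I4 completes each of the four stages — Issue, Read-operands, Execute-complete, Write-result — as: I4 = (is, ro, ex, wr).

I4 = (12, 13, 14, 15)

c1: I1→MUL
c2: I1 RO | I2→ADD
c3: I3→LSU
c4: I3 RO
c5: I3 EX
c8: I1 EX
c9: I1 WR R5
c10: I2 RO
c11: I3 WR R3
c12: I2 EX | I4→LSU
c13: I2 WR R7 | I4 RO | I5→SHIFT
c14: I4 EX | I5 RO | I6→ADD
c15: I4 WR R5 | I5 EX | I6 RO
c16: I5 WR R1
c17: I6 EX
c18: I6 WR R2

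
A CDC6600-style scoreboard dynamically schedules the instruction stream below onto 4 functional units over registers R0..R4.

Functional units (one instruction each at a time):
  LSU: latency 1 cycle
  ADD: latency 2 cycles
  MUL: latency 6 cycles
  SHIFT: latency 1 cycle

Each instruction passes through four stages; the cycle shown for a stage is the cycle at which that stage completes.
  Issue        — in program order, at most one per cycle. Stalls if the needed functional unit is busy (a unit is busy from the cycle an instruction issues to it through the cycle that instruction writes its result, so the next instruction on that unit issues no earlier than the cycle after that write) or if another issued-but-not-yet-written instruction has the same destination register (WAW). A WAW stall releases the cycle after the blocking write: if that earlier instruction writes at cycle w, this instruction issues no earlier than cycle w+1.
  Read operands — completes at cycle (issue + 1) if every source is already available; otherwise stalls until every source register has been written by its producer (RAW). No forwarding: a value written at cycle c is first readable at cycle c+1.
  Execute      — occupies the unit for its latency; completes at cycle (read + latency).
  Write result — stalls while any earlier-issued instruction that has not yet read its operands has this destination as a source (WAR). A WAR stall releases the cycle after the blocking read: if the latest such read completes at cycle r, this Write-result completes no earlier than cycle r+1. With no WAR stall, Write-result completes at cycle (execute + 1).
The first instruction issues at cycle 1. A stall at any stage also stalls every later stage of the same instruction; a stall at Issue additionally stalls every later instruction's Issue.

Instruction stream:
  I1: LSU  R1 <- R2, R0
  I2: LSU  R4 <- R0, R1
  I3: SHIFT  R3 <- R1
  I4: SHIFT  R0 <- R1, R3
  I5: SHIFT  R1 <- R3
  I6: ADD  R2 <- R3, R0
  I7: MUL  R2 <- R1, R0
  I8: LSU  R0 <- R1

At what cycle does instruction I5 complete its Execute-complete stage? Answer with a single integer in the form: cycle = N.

cycle = 16

[1] issue I1 (LSU)
[2] I1 read-ops
[3] I1 finished on LSU
[4] I1→R1
[5] issue I2 (LSU)
[6] I2 read-ops | issue I3 (SHIFT)
[7] I2 finished on LSU | I3 read-ops
[8] I2→R4 | I3 finished on SHIFT
[9] I3→R3
[10] issue I4 (SHIFT)
[11] I4 read-ops
[12] I4 finished on SHIFT
[13] I4→R0
[14] issue I5 (SHIFT)
[15] I5 read-ops | issue I6 (ADD)
[16] I5 finished on SHIFT | I6 read-ops
[17] I5→R1
[18] I6 finished on ADD
[19] I6→R2
[20] issue I7 (MUL)
[21] I7 read-ops | issue I8 (LSU)
[22] I8 read-ops
[23] I8 finished on LSU
[24] I8→R0
[27] I7 finished on MUL
[28] I7→R2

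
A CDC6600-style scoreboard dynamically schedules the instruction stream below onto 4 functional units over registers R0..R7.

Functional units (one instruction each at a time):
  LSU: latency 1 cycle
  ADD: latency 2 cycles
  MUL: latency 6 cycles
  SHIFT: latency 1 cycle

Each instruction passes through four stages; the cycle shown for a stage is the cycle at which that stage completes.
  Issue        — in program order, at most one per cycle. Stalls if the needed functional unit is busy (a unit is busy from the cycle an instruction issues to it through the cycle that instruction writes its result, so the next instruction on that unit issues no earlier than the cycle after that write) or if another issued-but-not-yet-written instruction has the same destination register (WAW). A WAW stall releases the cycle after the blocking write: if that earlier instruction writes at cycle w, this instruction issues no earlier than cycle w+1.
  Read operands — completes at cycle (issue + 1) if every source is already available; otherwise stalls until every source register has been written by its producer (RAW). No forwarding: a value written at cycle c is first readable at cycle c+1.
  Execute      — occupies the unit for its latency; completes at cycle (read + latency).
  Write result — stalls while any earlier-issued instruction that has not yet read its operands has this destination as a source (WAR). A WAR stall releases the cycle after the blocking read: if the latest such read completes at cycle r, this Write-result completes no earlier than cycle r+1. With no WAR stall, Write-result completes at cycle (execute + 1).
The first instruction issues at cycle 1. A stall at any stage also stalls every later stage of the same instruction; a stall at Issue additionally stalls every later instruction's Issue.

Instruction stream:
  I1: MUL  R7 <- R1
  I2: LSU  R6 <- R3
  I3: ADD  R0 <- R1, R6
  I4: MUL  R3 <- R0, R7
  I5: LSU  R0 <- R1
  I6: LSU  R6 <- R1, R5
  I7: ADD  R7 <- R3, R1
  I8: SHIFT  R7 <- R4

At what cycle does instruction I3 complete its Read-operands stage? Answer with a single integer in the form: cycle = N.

cycle = 6

1) issue 1, read 2, done 8, write 9
2) issue 2, read 3, done 4, write 5
3) issue 3, read 6, done 8, write 9  <RAW R6: wait I2 write@5>
4) issue 10, read 11, done 17, write 18  <struct: MUL busy until I1 writes@9>
5) issue 11, read 12, done 13, write 14
6) issue 15, read 16, done 17, write 18  <struct: LSU busy until I5 writes@14>
7) issue 16, read 19, done 21, write 22  <RAW R3: wait I4 write@18>
8) issue 23, read 24, done 25, write 26  <WAW R7: wait I7 write@22>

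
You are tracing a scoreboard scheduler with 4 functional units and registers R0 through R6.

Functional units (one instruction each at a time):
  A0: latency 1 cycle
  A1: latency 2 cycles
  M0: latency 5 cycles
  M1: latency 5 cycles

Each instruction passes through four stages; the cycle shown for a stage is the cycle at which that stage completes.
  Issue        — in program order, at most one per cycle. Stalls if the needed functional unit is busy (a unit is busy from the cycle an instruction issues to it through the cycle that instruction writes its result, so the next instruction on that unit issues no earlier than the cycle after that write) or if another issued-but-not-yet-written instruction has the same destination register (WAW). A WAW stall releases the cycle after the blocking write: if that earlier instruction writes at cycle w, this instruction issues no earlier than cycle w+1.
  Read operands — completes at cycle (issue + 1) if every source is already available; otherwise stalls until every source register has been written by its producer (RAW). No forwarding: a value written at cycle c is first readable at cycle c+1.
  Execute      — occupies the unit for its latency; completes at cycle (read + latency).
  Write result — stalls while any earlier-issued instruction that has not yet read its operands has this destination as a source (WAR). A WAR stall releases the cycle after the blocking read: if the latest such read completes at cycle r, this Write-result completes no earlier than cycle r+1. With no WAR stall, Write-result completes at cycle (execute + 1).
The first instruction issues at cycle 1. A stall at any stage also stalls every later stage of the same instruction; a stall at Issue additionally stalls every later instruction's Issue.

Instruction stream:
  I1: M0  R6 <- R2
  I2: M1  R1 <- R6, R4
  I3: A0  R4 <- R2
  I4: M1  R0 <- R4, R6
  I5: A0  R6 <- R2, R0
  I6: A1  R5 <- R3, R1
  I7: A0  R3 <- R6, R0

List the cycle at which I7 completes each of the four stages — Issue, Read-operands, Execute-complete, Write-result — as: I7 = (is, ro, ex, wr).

I7 = (27, 28, 29, 30)

[1] I1 issues→M0
[2] I1 reads | I2 issues→M1
[3] I3 issues→A0
[4] I3 reads
[5] I3 exec-done
[7] I1 exec-done
[8] I1 writes R6
[9] I2 reads
[10] I3 writes R4
[14] I2 exec-done
[15] I2 writes R1
[16] I4 issues→M1
[17] I4 reads | I5 issues→A0
[18] I6 issues→A1
[19] I6 reads
[21] I6 exec-done
[22] I4 exec-done | I6 writes R5
[23] I4 writes R0
[24] I5 reads
[25] I5 exec-done
[26] I5 writes R6
[27] I7 issues→A0
[28] I7 reads
[29] I7 exec-done
[30] I7 writes R3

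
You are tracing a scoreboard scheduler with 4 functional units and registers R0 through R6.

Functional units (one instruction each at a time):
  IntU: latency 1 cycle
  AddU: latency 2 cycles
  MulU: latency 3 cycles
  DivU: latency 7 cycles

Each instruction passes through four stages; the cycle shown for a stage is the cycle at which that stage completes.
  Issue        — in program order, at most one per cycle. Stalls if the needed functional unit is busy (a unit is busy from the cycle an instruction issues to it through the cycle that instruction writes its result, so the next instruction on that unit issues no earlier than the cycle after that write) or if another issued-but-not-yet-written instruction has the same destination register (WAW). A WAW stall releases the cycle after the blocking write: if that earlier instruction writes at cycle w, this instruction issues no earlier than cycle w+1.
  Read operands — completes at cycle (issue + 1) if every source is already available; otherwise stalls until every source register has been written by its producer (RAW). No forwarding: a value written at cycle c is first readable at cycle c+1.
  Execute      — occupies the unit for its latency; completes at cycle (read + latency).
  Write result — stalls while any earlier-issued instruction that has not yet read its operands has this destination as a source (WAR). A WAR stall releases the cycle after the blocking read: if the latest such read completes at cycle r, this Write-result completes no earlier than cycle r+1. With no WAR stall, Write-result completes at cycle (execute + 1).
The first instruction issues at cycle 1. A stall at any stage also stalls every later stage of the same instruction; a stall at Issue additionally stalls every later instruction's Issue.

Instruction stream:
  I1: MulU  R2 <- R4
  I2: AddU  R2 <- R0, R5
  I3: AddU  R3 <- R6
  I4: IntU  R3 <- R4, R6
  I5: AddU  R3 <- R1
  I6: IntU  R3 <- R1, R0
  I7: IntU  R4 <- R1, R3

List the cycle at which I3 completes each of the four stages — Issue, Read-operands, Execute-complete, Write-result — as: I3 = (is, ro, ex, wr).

c1: I1→MulU
c2: I1 RO
c5: I1 EX
c6: I1 WR R2
c7: I2→AddU
c8: I2 RO
c10: I2 EX
c11: I2 WR R2
c12: I3→AddU
c13: I3 RO
c15: I3 EX
c16: I3 WR R3
c17: I4→IntU
c18: I4 RO
c19: I4 EX
c20: I4 WR R3
c21: I5→AddU
c22: I5 RO
c24: I5 EX
c25: I5 WR R3
c26: I6→IntU
c27: I6 RO
c28: I6 EX
c29: I6 WR R3
c30: I7→IntU
c31: I7 RO
c32: I7 EX
c33: I7 WR R4

I3 = (12, 13, 15, 16)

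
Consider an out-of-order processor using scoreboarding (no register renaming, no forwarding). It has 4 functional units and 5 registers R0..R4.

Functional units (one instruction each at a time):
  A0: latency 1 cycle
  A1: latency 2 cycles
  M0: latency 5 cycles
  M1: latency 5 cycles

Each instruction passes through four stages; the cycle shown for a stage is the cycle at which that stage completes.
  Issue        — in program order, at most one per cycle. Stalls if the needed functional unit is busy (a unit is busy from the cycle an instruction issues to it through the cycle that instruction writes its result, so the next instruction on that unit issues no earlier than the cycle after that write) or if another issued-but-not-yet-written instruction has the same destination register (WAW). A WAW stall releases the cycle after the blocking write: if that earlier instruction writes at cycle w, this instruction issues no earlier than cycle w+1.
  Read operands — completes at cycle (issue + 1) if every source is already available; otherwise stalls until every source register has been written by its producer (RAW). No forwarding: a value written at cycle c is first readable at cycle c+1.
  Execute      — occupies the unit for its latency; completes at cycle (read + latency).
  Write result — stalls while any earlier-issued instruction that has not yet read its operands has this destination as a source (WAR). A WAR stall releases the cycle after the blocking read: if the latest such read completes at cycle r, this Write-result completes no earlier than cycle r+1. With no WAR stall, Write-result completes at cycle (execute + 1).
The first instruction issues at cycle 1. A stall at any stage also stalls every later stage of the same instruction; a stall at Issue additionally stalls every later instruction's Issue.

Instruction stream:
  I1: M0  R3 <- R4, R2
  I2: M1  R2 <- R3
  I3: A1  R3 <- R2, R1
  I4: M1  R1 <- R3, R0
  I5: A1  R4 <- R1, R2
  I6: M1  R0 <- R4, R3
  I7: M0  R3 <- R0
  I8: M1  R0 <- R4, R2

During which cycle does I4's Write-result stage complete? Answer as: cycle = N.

I1: IS=1 RO=2 EX=7 WR=8
I2: IS=2 RO=9 EX=14 WR=15  [RAW R3: wait I1 write@8]
I3: IS=9 RO=16 EX=18 WR=19  [WAW R3: wait I1 write@8; RAW R2: wait I2 write@15]
I4: IS=16 RO=20 EX=25 WR=26  [struct: M1 busy until I2 writes@15; RAW R3: wait I3 write@19]
I5: IS=20 RO=27 EX=29 WR=30  [struct: A1 busy until I3 writes@19; RAW R1: wait I4 write@26]
I6: IS=27 RO=31 EX=36 WR=37  [struct: M1 busy until I4 writes@26; RAW R4: wait I5 write@30]
I7: IS=28 RO=38 EX=43 WR=44  [RAW R0: wait I6 write@37]
I8: IS=38 RO=39 EX=44 WR=45  [struct: M1 busy until I6 writes@37]

cycle = 26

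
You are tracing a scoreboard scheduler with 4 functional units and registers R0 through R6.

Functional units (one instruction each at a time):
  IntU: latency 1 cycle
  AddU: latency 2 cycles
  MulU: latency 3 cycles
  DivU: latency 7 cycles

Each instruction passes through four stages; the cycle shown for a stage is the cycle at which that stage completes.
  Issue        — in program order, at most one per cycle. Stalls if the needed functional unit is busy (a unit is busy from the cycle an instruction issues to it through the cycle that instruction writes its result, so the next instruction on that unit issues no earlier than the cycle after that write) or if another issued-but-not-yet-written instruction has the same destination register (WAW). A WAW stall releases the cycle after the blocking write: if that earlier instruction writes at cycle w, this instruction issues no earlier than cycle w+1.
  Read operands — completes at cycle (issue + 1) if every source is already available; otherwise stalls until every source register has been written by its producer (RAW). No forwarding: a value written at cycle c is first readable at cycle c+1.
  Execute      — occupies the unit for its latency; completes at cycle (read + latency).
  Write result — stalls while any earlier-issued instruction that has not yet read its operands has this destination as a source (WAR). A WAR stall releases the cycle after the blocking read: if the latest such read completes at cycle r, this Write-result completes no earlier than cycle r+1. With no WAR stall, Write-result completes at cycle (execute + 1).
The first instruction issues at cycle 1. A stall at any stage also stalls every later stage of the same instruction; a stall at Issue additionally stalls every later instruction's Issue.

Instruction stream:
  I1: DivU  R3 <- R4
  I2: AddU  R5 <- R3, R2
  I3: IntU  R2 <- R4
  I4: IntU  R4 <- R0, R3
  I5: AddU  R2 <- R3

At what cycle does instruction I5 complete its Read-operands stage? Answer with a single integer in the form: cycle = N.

cycle = 16

I1 -> (1, 2, 9, 10)
I2 -> (2, 11, 13, 14)  // RAW R3: wait I1 write@10
I3 -> (3, 4, 5, 12)  // WAR R2: wait I2 read@11
I4 -> (13, 14, 15, 16)  // struct: IntU busy until I3 writes@12
I5 -> (15, 16, 18, 19)  // struct: AddU busy until I2 writes@14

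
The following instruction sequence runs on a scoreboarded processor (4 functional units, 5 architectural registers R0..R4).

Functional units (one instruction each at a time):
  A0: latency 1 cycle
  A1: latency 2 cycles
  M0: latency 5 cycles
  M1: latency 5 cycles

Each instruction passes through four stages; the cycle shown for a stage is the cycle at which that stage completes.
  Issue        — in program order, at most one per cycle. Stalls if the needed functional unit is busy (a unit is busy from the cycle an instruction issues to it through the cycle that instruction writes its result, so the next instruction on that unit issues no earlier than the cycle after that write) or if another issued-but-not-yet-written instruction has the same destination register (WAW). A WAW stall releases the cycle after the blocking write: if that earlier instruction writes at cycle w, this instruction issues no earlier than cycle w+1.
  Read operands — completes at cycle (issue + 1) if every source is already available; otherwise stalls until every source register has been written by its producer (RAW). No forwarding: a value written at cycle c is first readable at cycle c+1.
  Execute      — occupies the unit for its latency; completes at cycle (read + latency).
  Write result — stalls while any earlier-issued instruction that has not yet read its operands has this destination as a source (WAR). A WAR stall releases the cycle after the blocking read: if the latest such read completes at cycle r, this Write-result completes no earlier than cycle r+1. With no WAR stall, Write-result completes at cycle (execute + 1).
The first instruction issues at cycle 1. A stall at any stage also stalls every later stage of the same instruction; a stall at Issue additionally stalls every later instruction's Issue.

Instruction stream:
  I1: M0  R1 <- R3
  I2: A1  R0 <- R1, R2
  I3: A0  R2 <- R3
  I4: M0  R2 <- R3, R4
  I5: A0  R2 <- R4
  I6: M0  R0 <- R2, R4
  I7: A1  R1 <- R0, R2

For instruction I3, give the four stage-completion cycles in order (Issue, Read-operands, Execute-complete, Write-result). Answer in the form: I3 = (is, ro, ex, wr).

I3 = (3, 4, 5, 10)

cycle 1: I1→M0
cycle 2: I1 RO; I2→A1
cycle 3: I3→A0
cycle 4: I3 RO
cycle 5: I3 EX
cycle 7: I1 EX
cycle 8: I1 WR R1
cycle 9: I2 RO
cycle 10: I3 WR R2
cycle 11: I2 EX; I4→M0
cycle 12: I2 WR R0; I4 RO
cycle 17: I4 EX
cycle 18: I4 WR R2
cycle 19: I5→A0
cycle 20: I5 RO; I6→M0
cycle 21: I5 EX; I7→A1
cycle 22: I5 WR R2
cycle 23: I6 RO
cycle 28: I6 EX
cycle 29: I6 WR R0
cycle 30: I7 RO
cycle 32: I7 EX
cycle 33: I7 WR R1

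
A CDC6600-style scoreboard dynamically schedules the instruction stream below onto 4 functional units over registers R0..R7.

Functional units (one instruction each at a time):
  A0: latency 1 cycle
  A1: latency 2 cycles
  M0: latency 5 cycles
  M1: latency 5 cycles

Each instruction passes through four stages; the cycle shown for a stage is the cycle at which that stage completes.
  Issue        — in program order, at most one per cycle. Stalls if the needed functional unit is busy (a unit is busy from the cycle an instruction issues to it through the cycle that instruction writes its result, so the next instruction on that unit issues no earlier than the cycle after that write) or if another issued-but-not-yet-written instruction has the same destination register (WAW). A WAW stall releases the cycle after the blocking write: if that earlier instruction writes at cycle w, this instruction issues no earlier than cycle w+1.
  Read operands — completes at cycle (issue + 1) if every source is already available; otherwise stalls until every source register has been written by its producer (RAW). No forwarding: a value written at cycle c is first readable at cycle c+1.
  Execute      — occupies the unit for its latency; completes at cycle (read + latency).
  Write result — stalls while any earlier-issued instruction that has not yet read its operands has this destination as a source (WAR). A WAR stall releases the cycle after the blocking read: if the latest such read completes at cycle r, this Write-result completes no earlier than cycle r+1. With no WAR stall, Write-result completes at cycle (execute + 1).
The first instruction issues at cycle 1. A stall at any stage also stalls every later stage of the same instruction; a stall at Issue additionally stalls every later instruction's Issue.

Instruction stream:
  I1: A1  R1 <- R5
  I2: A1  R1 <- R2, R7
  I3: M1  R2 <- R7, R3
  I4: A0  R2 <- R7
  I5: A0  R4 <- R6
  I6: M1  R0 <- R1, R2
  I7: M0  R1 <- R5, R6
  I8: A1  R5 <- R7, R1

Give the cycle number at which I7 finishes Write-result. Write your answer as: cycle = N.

cycle = 28

cycle 1: issue I1 (A1)
cycle 2: I1 read-ops
cycle 4: I1 finished on A1
cycle 5: I1→R1
cycle 6: issue I2 (A1)
cycle 7: I2 read-ops; issue I3 (M1)
cycle 8: I3 read-ops
cycle 9: I2 finished on A1
cycle 10: I2→R1
cycle 13: I3 finished on M1
cycle 14: I3→R2
cycle 15: issue I4 (A0)
cycle 16: I4 read-ops
cycle 17: I4 finished on A0
cycle 18: I4→R2
cycle 19: issue I5 (A0)
cycle 20: I5 read-ops; issue I6 (M1)
cycle 21: I5 finished on A0; I6 read-ops; issue I7 (M0)
cycle 22: I5→R4; I7 read-ops; issue I8 (A1)
cycle 26: I6 finished on M1
cycle 27: I6→R0; I7 finished on M0
cycle 28: I7→R1
cycle 29: I8 read-ops
cycle 31: I8 finished on A1
cycle 32: I8→R5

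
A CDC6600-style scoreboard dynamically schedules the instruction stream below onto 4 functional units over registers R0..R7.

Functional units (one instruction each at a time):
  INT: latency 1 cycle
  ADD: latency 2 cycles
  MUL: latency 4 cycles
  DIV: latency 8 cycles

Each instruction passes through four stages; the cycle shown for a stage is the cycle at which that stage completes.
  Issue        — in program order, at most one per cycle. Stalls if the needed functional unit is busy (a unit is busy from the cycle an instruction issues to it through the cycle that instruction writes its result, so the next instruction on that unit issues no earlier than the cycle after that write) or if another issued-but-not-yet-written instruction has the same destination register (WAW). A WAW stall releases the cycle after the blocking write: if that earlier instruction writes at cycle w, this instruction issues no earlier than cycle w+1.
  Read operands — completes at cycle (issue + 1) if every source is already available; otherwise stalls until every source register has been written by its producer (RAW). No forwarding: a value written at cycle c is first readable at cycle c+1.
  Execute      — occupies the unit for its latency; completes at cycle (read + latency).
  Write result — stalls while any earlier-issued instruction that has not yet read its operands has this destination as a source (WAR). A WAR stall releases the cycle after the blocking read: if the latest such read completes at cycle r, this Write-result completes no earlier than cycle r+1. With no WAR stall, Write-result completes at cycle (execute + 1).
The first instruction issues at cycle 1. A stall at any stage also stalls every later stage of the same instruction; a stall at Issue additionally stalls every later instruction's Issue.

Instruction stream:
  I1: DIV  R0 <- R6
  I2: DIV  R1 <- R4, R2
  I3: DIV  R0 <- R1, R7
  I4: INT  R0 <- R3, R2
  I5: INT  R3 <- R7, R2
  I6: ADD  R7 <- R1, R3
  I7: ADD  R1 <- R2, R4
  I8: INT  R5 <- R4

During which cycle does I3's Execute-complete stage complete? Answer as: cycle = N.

cycle = 32

[1] I1→DIV
[2] I1 RO
[10] I1 EX
[11] I1 WR R0
[12] I2→DIV
[13] I2 RO
[21] I2 EX
[22] I2 WR R1
[23] I3→DIV
[24] I3 RO
[32] I3 EX
[33] I3 WR R0
[34] I4→INT
[35] I4 RO
[36] I4 EX
[37] I4 WR R0
[38] I5→INT
[39] I5 RO; I6→ADD
[40] I5 EX
[41] I5 WR R3
[42] I6 RO
[44] I6 EX
[45] I6 WR R7
[46] I7→ADD
[47] I7 RO; I8→INT
[48] I8 RO
[49] I7 EX; I8 EX
[50] I7 WR R1; I8 WR R5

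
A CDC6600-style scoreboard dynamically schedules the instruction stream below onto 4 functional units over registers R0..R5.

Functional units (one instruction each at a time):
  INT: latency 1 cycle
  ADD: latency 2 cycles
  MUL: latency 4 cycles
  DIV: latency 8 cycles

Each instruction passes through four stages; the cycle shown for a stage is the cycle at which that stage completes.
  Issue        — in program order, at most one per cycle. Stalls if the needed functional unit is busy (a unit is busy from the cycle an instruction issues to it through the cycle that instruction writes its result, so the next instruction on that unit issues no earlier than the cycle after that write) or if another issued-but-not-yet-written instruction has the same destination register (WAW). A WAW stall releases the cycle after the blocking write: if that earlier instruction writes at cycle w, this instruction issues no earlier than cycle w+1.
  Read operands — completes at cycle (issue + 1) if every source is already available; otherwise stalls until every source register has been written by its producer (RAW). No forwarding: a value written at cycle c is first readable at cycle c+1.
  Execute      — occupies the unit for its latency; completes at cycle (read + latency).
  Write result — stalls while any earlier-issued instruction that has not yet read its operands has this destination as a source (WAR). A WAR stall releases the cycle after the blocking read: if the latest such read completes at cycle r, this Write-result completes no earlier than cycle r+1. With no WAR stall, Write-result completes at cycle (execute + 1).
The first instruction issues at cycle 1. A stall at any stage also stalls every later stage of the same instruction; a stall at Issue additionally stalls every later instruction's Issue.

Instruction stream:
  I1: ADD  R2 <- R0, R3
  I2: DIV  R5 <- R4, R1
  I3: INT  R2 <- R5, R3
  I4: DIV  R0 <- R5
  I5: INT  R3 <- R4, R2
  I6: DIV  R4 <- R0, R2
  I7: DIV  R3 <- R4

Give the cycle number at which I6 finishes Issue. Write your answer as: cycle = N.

cycle = 24

I1  is:1  ro:2  ex:4  wr:5
I2  is:2  ro:3  ex:11  wr:12
I3  is:6  ro:13  ex:14  wr:15  — WAW R2: wait I1 write@5, RAW R5: wait I2 write@12
I4  is:13  ro:14  ex:22  wr:23  — struct: DIV busy until I2 writes@12
I5  is:16  ro:17  ex:18  wr:19  — struct: INT busy until I3 writes@15
I6  is:24  ro:25  ex:33  wr:34  — struct: DIV busy until I4 writes@23
I7  is:35  ro:36  ex:44  wr:45  — struct: DIV busy until I6 writes@34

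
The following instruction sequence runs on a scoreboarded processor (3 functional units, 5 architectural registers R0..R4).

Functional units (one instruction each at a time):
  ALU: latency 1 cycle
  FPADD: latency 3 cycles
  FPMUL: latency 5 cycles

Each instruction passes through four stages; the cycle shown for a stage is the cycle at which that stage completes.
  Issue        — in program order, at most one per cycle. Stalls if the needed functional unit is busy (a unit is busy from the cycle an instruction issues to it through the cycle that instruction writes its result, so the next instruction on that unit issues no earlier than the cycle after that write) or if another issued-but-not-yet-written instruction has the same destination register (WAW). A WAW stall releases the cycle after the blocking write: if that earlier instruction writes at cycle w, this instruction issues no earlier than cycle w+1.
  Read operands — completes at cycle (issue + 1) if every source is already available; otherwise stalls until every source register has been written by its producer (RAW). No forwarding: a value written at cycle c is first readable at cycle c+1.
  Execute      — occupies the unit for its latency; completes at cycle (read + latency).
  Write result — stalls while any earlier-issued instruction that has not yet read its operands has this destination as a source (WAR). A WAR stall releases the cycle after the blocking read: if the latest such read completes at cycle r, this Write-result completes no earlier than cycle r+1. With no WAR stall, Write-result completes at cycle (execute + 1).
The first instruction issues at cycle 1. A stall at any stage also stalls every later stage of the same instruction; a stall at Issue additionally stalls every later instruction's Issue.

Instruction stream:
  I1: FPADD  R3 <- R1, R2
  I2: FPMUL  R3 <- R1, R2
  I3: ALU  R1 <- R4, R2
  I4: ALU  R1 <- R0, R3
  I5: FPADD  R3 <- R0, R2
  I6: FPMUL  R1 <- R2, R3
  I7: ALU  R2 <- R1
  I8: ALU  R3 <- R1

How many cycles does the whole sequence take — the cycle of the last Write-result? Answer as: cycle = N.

cycle = 34

t=1  I1→FPADD
t=2  I1 RO
t=5  I1 EX
t=6  I1 WR R3
t=7  I2→FPMUL
t=8  I2 RO, I3→ALU
t=9  I3 RO
t=10  I3 EX
t=11  I3 WR R1
t=12  I4→ALU
t=13  I2 EX
t=14  I2 WR R3
t=15  I4 RO, I5→FPADD
t=16  I4 EX, I5 RO
t=17  I4 WR R1
t=18  I6→FPMUL
t=19  I5 EX, I7→ALU
t=20  I5 WR R3
t=21  I6 RO
t=26  I6 EX
t=27  I6 WR R1
t=28  I7 RO
t=29  I7 EX
t=30  I7 WR R2
t=31  I8→ALU
t=32  I8 RO
t=33  I8 EX
t=34  I8 WR R3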